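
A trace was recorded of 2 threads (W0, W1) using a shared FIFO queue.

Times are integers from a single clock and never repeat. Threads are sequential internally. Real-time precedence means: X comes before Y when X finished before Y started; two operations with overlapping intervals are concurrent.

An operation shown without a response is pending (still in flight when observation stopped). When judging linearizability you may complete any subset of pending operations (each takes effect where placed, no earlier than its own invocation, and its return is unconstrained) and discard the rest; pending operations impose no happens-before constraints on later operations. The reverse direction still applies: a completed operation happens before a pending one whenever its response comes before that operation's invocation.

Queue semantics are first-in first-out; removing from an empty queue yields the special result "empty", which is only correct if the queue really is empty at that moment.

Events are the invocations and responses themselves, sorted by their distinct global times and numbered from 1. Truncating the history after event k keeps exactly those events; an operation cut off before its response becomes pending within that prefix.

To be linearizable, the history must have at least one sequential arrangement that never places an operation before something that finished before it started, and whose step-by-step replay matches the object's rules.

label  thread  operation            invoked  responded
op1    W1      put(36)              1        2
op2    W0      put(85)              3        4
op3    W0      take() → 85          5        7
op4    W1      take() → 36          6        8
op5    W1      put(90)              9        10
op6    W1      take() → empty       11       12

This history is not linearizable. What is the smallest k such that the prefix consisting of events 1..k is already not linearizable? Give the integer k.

events 1..11 are still linearizable — one witness is op1, op2, op4, op3, op5:
after step 1 (op1 put(36)): queue <36>
after step 2 (op2 put(85)): queue <36,85>
after step 3 (op4 take() → 36): queue <85>
after step 4 (op3 take() → 85): queue <>
after step 5 (op5 put(90)): queue <90>
once event 12 joins (op6's response, time 12), exhaustive search finds no witness
one such order, op1, op2, op3, op4, op5, op6, breaks at step 3 where op3 take() → 85 is illegal
one such order, op1, op2, op4, op3, op5, op6, breaks at step 6 where op6 take() → empty is illegal

12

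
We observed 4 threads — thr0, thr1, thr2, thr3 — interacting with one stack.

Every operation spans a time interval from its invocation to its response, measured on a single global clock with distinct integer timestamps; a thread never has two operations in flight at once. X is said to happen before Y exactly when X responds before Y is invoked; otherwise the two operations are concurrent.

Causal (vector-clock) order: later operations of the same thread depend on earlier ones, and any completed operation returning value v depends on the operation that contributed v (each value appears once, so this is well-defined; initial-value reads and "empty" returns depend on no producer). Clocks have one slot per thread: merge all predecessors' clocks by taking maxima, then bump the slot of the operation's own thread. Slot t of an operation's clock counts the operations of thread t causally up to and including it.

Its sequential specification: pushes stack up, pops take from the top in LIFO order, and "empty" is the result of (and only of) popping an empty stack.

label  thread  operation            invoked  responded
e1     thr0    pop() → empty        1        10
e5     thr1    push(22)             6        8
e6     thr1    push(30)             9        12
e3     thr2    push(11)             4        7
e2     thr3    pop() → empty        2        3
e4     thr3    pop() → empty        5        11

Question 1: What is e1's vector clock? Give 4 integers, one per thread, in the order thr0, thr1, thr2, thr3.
(1, 0, 0, 0)

e2, invoked 2, has no incoming edges; only thr3's bump applies → (0, 0, 0, 1)
e3, invoked 4, has no incoming edges; only thr2's bump applies → (0, 0, 1, 0)
e5, invoked 6, has no incoming edges; only thr1's bump applies → (0, 1, 0, 0)
e1, invoked 1, has no incoming edges; only thr0's bump applies → (1, 0, 0, 0)
VC(e4, invoked at 5): max of VC(e2)=(0, 0, 0, 1), then +1 on thread thr3 → (0, 0, 0, 2)
VC(e6, invoked at 9): max of VC(e5)=(0, 1, 0, 0), then +1 on thread thr1 → (0, 2, 0, 0)
target: VC(e1) = (1, 0, 0, 0)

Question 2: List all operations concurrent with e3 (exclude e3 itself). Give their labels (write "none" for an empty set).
e1, e4, e5

overlap test against e3 [4,7]: concurrent iff the interval meets 4..7
e1 [1,10]: concurrent
e2 [2,3]: before
e4 [5,11]: concurrent
e5 [6,8]: concurrent
e6 [9,12]: after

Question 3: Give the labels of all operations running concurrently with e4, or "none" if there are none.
e1, e3, e5, e6

e4 runs from 5 to 11; window-overlapping ops are concurrent
e1 [1,10]: concurrent
e2 [2,3]: before
e3 [4,7]: concurrent
e5 [6,8]: concurrent
e6 [9,12]: concurrent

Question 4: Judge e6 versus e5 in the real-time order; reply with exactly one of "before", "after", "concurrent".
after

e6 spans [9,12], e5 spans [6,8]
resp(e5)=8 < inv(e6)=9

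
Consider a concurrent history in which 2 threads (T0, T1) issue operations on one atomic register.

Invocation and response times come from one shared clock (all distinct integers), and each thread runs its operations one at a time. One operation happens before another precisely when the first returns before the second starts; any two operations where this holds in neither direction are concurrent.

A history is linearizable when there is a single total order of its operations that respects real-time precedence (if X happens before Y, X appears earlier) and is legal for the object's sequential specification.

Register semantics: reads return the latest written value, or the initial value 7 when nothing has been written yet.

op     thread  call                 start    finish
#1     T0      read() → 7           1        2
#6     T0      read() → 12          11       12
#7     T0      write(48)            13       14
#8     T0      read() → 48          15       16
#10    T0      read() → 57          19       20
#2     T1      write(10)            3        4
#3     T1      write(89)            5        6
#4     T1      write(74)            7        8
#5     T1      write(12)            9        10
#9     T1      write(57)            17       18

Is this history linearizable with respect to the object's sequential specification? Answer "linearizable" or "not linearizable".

witness order: #1, #2, #3, #4, #5, #6, #7, #8, #9, #10
1. #1 read() → 7, leaving value 7
2. #2 write(10), leaving value 10
3. #3 write(89), leaving value 89
4. #4 write(74), leaving value 74
5. #5 write(12), leaving value 12
6. #6 read() → 12, leaving value 12
7. #7 write(48), leaving value 48
8. #8 read() → 48, leaving value 48
9. #9 write(57), leaving value 57
10. #10 read() → 57, leaving value 57

linearizable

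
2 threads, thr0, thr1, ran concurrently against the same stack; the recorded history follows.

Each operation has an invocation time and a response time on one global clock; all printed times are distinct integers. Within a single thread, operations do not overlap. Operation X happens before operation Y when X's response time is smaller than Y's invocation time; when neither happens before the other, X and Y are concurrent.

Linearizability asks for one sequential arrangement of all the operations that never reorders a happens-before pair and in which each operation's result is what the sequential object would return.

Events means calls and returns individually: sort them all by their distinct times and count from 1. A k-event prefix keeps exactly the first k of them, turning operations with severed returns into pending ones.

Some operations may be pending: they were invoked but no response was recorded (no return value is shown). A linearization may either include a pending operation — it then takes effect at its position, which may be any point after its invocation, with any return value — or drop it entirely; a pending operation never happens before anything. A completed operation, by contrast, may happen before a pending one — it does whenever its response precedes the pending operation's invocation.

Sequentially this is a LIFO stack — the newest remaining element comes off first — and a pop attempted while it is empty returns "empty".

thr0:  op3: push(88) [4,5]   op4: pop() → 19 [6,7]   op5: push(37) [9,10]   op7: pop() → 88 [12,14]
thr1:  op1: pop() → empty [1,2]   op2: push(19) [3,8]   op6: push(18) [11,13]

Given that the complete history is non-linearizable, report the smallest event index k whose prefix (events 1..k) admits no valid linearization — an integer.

events 1..13 are still linearizable — one witness is op1, op3, op2, op4, op5, op6:
1. op1 pop() → empty, leaving stack <>
2. op3 push(88), leaving stack <88>
3. op2 push(19), leaving stack <88,19>
4. op4 pop() → 19, leaving stack <88>
5. op5 push(37), leaving stack <88,37>
6. op6 push(18), leaving stack <88,37,18>
at event 14 (op7's time-14 response) nothing linearizes any more
sample order op1, op2, op3, op4, op5, op6, op7 stalls at step 4 — op4 pop() → 19 has no legal effect
sample order op1, op2, op3, op4, op5, op7, op6 stalls at step 4 — op4 pop() → 19 has no legal effect

14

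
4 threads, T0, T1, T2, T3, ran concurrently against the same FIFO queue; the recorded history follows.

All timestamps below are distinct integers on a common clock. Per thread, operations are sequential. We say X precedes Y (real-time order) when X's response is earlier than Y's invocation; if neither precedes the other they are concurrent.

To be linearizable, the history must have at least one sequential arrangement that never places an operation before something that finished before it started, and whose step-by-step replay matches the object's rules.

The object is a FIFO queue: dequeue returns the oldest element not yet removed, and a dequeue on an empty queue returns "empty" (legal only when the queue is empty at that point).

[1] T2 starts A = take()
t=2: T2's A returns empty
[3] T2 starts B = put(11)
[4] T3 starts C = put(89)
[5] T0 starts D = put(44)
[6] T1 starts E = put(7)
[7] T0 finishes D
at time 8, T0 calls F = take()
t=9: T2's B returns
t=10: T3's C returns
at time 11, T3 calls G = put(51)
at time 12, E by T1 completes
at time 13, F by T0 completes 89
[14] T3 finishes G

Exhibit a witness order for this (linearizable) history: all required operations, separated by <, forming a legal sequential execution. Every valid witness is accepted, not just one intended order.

1. A take() → empty, leaving queue <>
2. C put(89), leaving queue <89>
3. B put(11), leaving queue <89,11>
4. D put(44), leaving queue <89,11,44>
5. E put(7), leaving queue <89,11,44,7>
6. F take() → 89, leaving queue <11,44,7>
7. G put(51), leaving queue <11,44,7,51>

A < C < B < D < E < F < G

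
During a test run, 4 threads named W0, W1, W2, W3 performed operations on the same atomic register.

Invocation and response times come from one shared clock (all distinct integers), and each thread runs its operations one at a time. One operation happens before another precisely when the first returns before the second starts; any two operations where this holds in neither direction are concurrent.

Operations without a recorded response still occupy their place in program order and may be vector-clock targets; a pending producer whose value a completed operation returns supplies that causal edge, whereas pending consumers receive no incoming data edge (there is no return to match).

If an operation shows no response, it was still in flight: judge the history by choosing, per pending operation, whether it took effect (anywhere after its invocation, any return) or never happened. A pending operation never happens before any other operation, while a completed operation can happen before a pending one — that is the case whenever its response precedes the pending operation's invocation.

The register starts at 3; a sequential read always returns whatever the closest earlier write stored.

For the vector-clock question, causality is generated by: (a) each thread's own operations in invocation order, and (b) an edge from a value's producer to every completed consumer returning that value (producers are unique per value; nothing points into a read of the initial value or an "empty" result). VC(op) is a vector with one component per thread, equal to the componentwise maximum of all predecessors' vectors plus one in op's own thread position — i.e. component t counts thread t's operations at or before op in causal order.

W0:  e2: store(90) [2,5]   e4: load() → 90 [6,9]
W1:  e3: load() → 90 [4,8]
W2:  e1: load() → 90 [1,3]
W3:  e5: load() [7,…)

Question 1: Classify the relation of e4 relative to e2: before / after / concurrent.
after

e4 spans [6,9], e2 spans [2,5]
resp(e2)=5 < inv(e4)=6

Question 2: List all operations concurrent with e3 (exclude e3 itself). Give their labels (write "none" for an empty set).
e2, e4, e5

concurrent with e3 ([4,8]): every op whose interval crosses 4..8
e1 [1,3]: before
e2 [2,5]: concurrent
e4 [6,9]: concurrent
e5 [7,…): concurrent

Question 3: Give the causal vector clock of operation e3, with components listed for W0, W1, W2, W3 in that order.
(1, 1, 0, 0)

e5, invoked 7, has no incoming edges; only W3's bump applies → (0, 0, 0, 1)
e2, invoked 2, has no incoming edges; only W0's bump applies → (1, 0, 0, 0)
e1 (invocation 1): componentwise max over VC(e2)=(1, 0, 0, 0), +1 at W2, giving (1, 0, 1, 0)
e3 (invocation 4): componentwise max over VC(e2)=(1, 0, 0, 0), +1 at W1, giving (1, 1, 0, 0)
e4 (invocation 6): componentwise max over VC(e2)=(1, 0, 0, 0), +1 at W0, giving (2, 0, 0, 0)
target: VC(e3) = (1, 1, 0, 0)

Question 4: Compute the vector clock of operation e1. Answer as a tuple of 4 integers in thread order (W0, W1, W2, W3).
(1, 0, 1, 0)

no predecessors for e5 (invoked 7): W3 increments from zero → (0, 0, 0, 1)
no predecessors for e2 (invoked 2): W0 increments from zero → (1, 0, 0, 0)
e1, invoked 1, takes VC(e2)=(1, 0, 0, 0) under max, adds 1 for W2 → (1, 0, 1, 0)
e3, invoked 4, takes VC(e2)=(1, 0, 0, 0) under max, adds 1 for W1 → (1, 1, 0, 0)
e4, invoked 6, takes VC(e2)=(1, 0, 0, 0) under max, adds 1 for W0 → (2, 0, 0, 0)
target: VC(e1) = (1, 0, 1, 0)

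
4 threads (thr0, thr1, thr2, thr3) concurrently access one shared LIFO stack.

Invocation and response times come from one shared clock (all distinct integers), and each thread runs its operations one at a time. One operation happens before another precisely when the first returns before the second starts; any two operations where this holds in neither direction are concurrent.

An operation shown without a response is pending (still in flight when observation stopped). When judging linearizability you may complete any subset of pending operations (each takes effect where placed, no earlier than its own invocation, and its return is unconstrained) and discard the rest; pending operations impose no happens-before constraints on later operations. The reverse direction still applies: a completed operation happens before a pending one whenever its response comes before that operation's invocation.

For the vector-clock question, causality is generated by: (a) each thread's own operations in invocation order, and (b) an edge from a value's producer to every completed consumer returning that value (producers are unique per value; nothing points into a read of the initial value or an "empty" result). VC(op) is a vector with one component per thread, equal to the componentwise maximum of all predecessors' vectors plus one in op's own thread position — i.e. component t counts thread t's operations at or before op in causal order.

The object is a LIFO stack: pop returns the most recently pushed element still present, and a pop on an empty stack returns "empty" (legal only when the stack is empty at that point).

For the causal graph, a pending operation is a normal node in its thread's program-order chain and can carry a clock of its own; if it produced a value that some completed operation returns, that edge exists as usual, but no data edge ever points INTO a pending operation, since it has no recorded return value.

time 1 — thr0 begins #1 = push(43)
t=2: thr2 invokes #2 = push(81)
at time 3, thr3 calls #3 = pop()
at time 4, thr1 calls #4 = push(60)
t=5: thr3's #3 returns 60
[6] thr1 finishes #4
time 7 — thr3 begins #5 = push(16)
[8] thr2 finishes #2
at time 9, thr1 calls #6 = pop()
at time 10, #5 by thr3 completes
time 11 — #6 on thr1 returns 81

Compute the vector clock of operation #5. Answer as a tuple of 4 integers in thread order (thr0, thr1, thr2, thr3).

#2 (invocation 2): nothing precedes it; thr2's component alone gives (0, 0, 1, 0)
#4 (invocation 4): nothing precedes it; thr1's component alone gives (0, 1, 0, 0)
#1 (invocation 1): nothing precedes it; thr0's component alone gives (1, 0, 0, 0)
invoked at 3, #3 merges VC(#4)=(0, 1, 0, 0) and bumps thr3's slot → (0, 1, 0, 1)
invoked at 7, #5 merges VC(#3)=(0, 1, 0, 1) and bumps thr3's slot → (0, 1, 0, 2)
invoked at 9, #6 merges VC(#2)=(0, 0, 1, 0), VC(#4)=(0, 1, 0, 0) and bumps thr1's slot → (0, 2, 1, 0)
target: VC(#5) = (0, 1, 0, 2)

(0, 1, 0, 2)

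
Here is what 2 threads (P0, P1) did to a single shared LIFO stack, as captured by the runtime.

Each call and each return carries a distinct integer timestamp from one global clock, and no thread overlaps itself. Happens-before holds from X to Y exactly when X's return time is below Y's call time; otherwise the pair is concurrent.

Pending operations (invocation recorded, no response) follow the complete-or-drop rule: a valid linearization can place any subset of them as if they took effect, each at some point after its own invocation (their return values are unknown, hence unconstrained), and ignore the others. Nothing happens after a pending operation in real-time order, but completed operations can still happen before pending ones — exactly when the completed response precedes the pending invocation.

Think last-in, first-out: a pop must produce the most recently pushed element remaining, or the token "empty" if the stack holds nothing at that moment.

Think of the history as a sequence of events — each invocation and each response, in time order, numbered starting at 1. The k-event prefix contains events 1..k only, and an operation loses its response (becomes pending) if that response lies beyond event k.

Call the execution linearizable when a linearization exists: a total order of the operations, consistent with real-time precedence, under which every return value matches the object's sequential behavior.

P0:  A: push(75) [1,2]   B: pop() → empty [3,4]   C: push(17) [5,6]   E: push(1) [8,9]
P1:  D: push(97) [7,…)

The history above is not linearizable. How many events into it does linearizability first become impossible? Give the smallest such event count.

4

one valid order for events 1..3 is A:
step 1: A push(75) — stack <75>
once event 4 joins (B's response, time 4), exhaustive search finds no witness
take A, B: step 2 already fails, because B pop() → empty cannot occur there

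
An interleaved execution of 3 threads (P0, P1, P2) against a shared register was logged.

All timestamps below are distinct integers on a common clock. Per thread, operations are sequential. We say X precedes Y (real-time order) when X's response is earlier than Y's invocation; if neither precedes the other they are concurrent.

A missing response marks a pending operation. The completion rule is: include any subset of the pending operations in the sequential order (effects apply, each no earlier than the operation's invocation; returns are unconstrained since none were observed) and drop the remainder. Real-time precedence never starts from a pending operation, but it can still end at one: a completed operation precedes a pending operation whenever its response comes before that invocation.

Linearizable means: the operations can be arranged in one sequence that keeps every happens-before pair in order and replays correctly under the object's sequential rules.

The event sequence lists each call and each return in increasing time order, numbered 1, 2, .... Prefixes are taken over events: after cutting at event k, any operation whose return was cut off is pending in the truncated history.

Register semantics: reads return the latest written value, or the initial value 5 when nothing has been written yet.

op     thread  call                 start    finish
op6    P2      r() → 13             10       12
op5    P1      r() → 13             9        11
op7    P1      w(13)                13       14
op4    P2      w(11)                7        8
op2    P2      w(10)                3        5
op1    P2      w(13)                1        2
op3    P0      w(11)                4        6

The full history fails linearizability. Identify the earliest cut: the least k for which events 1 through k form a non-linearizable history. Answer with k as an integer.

11

events 1..10 are linearizable; a witness order is op1, op2, op3, op4:
step 1: op1 w(13) — value 13
step 2: op2 w(10) — value 10
step 3: op3 w(11) — value 11
step 4: op4 w(11) — value 11
adding event 11 (op5 responds at 11) leaves no legal real-time order
include/drop combinations of the 1 pending operation (op6) were all tried; none helps
e.g. op1, op2, op3, op4, op5 (pending dropped): illegal at step 5, since op5 r() → 13 cannot apply there
e.g. op1, op3, op2, op4, op5 (pending dropped): illegal at step 5, since op5 r() → 13 cannot apply there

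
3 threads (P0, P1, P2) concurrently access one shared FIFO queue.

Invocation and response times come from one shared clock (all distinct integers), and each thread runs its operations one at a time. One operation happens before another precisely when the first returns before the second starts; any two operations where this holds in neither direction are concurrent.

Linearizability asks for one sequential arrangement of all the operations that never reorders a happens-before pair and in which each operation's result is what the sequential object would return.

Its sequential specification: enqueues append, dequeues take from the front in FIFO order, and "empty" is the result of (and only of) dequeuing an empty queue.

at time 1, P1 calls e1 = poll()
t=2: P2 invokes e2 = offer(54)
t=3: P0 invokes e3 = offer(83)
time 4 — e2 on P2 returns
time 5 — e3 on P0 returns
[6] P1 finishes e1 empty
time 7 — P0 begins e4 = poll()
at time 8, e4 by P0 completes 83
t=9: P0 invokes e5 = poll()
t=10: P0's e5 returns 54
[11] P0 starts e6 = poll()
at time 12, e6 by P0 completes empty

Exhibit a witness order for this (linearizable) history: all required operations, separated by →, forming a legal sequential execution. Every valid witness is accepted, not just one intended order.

after step 1 (e1 poll() → empty): queue <>
after step 2 (e3 offer(83)): queue <83>
after step 3 (e2 offer(54)): queue <83,54>
after step 4 (e4 poll() → 83): queue <54>
after step 5 (e5 poll() → 54): queue <>
after step 6 (e6 poll() → empty): queue <>

e1 → e3 → e2 → e4 → e5 → e6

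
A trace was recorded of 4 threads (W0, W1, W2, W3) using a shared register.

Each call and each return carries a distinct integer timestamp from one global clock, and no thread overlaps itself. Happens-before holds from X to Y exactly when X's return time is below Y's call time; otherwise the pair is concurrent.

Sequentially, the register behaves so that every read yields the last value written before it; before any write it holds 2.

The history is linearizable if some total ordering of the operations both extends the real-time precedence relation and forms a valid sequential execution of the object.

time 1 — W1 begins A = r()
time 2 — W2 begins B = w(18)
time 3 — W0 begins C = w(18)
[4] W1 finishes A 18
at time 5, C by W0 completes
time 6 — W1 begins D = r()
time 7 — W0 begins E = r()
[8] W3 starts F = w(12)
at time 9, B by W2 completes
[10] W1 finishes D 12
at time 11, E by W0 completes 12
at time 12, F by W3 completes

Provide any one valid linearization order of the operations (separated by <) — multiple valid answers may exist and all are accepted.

after step 1 (B w(18)): value 18
after step 2 (A r() → 18): value 18
after step 3 (C w(18)): value 18
after step 4 (F w(12)): value 12
after step 5 (D r() → 12): value 12
after step 6 (E r() → 12): value 12

B < A < C < F < D < E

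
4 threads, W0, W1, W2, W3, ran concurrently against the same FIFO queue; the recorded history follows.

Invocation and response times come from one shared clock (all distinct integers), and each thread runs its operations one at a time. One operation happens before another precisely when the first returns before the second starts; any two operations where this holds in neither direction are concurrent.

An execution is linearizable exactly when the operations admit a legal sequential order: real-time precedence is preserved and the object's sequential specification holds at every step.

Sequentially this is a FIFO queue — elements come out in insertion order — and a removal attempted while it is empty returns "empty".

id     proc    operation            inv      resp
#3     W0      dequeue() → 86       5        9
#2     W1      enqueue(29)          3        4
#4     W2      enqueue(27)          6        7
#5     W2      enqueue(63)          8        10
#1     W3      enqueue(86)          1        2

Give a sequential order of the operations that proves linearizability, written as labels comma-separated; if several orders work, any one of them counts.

after step 1 (#1 enqueue(86)): queue <86>
after step 2 (#2 enqueue(29)): queue <86,29>
after step 3 (#3 dequeue() → 86): queue <29>
after step 4 (#4 enqueue(27)): queue <29,27>
after step 5 (#5 enqueue(63)): queue <29,27,63>

#1, #2, #3, #4, #5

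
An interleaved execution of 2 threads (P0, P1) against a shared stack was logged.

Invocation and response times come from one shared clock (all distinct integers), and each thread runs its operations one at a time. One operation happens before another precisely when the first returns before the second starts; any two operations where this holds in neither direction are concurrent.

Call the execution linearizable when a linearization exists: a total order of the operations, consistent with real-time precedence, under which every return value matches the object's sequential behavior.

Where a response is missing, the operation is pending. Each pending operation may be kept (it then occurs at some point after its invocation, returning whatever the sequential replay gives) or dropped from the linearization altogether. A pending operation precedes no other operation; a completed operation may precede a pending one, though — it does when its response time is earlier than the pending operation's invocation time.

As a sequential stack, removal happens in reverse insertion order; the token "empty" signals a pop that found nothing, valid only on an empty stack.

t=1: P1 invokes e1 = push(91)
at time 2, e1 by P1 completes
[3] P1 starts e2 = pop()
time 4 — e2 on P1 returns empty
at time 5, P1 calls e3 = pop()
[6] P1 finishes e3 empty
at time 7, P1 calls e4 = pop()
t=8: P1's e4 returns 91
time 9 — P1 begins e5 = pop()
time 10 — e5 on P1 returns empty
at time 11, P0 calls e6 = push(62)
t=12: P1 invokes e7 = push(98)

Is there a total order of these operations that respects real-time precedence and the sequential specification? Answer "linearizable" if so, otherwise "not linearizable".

not linearizable

already the first 4 events (up to e2's response at time 4) admit no linearization; the first 3 still do
exactly one order of the 2 completed ops respects real time; the stack replay fails
e.g. e1, e2: illegal at step 2, since e2 pop() → empty cannot apply there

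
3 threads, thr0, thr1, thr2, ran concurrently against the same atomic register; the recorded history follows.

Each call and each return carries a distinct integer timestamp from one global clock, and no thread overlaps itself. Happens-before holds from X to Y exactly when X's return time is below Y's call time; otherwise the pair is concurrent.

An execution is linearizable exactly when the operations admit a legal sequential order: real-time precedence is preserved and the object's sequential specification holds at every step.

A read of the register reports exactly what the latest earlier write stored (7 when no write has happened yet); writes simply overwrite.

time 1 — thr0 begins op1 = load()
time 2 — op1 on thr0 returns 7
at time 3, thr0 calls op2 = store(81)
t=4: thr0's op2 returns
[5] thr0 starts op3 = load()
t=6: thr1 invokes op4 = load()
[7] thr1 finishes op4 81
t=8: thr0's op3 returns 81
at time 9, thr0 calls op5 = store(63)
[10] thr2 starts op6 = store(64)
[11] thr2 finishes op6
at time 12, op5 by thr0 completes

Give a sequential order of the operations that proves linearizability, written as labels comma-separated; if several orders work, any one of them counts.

1. op1 load() → 7, leaving value 7
2. op2 store(81), leaving value 81
3. op3 load() → 81, leaving value 81
4. op4 load() → 81, leaving value 81
5. op5 store(63), leaving value 63
6. op6 store(64), leaving value 64

op1, op2, op3, op4, op5, op6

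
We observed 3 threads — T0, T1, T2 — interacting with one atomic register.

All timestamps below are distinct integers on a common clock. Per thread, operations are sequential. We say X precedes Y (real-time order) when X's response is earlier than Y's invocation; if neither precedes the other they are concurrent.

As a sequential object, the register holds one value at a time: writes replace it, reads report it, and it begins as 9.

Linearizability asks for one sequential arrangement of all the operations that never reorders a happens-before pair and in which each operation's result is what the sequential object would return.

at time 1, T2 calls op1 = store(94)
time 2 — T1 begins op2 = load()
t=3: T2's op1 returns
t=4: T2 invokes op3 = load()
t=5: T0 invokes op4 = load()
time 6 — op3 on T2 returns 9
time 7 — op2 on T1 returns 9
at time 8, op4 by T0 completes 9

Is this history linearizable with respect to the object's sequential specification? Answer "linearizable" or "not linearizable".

not linearizable

prefix check: 1..5 passes, 1..6 fails once op3's time-6 response joins
one real-time candidate order over the 2 completed operations — the atomic register replay rejects it
including or dropping the 2 pending operations (op2, op4) in any combination fails
e.g. op1, op3 (pending dropped): illegal at step 2, since op3 load() → 9 cannot apply there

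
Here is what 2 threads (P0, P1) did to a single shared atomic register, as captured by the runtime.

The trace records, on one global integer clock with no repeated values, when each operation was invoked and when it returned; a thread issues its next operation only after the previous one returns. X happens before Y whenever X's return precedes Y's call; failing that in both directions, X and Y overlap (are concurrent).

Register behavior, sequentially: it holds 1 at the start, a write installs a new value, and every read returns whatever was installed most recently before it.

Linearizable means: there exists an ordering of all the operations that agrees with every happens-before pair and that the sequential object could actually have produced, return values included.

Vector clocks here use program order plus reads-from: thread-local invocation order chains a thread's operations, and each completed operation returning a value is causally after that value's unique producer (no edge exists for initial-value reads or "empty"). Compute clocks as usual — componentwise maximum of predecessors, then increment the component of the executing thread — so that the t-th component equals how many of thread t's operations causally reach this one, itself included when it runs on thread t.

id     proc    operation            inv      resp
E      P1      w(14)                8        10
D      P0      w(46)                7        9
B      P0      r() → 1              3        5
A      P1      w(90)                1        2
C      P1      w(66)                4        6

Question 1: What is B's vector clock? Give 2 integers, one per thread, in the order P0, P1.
root op A, invoked 1: fresh clock plus P1's own tick → (0, 1)
root op B, invoked 3: fresh clock plus P0's own tick → (1, 0)
merge at C (invoked 4): VC(A)=(0, 1), own-thread bump on P1 → (0, 2)
merge at D (invoked 7): VC(B)=(1, 0), own-thread bump on P0 → (2, 0)
merge at E (invoked 8): VC(C)=(0, 2), own-thread bump on P1 → (0, 3)
target: VC(B) = (1, 0)

(1, 0)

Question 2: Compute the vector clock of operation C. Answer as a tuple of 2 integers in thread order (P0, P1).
no predecessors for A (invoked 1): P1 increments from zero → (0, 1)
no predecessors for B (invoked 3): P0 increments from zero → (1, 0)
invoked at 4, C merges VC(A)=(0, 1) and bumps P1's slot → (0, 2)
invoked at 7, D merges VC(B)=(1, 0) and bumps P0's slot → (2, 0)
invoked at 8, E merges VC(C)=(0, 2) and bumps P1's slot → (0, 3)
target: VC(C) = (0, 2)

(0, 2)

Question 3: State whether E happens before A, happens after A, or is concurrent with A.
E spans [8,10], A spans [1,2]
resp(A)=2 < inv(E)=8

after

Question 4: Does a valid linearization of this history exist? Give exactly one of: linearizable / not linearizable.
the violation lands at event 5, B's response at time 5: events 1..4 linearize, events 1..5 do not
a single order respects real time; the 2 completed atomic register operations fail replay along it
every completion of the 1 pending operation (C) was checked; none linearizes
for example A, B (pending dropped) fails at step 2: B r() → 1 is not legal there

not linearizable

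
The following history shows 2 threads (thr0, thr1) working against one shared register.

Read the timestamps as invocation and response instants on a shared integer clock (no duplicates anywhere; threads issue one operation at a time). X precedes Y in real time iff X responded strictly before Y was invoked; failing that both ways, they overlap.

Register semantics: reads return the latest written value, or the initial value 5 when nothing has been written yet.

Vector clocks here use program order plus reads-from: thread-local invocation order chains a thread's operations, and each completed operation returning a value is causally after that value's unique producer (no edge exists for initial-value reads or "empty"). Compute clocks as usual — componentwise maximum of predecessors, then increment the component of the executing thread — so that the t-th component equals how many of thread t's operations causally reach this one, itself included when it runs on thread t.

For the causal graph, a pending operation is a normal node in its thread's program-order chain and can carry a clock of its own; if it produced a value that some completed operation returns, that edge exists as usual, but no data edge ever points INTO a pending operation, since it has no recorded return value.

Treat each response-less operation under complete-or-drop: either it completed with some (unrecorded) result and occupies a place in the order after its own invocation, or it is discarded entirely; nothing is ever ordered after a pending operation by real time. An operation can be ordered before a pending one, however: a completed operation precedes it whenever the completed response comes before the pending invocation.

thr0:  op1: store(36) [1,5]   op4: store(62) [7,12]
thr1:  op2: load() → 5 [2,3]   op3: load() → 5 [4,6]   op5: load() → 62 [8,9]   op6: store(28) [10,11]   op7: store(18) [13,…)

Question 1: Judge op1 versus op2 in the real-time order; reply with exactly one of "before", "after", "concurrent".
Answer: concurrent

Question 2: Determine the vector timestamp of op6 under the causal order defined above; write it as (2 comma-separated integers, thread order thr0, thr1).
Answer: (2, 4)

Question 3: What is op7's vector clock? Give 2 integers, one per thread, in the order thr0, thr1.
Answer: (2, 5)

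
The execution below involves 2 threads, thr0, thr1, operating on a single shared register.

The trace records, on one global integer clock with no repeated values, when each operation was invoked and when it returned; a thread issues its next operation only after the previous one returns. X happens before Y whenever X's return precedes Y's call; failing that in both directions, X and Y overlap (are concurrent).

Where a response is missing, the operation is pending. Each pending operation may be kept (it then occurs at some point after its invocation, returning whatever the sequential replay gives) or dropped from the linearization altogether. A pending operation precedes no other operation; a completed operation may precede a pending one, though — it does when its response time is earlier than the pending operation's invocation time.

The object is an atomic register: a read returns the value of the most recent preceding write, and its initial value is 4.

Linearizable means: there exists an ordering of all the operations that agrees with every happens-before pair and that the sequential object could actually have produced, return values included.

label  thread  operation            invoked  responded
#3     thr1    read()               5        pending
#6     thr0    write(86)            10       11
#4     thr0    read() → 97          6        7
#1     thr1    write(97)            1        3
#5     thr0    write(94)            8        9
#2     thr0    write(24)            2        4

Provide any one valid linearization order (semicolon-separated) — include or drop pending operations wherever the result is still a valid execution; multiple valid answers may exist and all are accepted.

#2; #1; #3; #4; #5; #6

step 1: #2 write(24) — value 24
step 2: #1 write(97) — value 97
step 3: #3 read() (pending, included) — value 97
step 4: #4 read() → 97 — value 97
step 5: #5 write(94) — value 94
step 6: #6 write(86) — value 86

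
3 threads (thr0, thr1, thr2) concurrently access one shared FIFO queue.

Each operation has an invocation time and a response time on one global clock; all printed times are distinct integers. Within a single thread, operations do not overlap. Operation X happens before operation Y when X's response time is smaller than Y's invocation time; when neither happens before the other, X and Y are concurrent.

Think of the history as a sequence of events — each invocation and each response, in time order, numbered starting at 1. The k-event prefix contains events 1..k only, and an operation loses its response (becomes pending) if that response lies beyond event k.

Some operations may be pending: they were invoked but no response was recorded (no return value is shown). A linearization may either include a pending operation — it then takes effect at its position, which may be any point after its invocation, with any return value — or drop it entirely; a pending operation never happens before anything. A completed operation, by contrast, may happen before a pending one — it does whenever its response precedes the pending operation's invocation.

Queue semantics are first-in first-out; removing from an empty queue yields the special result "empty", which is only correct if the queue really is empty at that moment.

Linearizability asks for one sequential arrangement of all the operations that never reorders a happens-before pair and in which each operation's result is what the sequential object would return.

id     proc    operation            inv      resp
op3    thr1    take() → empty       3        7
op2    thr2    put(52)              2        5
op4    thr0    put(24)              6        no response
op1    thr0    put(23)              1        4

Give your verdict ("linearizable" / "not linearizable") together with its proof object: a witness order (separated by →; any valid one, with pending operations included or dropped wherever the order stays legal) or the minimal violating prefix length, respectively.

step 1: op3 take() → empty — queue <>
step 2: op1 put(23) — queue <23>
step 3: op2 put(52) — queue <23,52>

linearizable — witness: op3 → op1 → op2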